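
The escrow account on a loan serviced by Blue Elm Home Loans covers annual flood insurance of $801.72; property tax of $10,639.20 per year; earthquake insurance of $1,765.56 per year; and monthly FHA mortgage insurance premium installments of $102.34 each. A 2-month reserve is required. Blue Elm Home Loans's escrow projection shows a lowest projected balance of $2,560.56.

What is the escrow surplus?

Flood insurance = $801.72 annually
Property tax = $10,639.20 annually
Earthquake insurance = $1,765.56 annually
FHA mortgage insurance premium = $102.34 × 12 = $1,228.08 annually
Total per year = $801.72 + $10,639.20 + $1,765.56 + $1,228.08 = $14,434.56
Monthly = $14,434.56 ÷ 12 = $1,202.88
Required cushion = 2 × $1,202.88 = $2,405.76
Surplus = $2,560.56 − $2,405.76 = $154.80

$154.80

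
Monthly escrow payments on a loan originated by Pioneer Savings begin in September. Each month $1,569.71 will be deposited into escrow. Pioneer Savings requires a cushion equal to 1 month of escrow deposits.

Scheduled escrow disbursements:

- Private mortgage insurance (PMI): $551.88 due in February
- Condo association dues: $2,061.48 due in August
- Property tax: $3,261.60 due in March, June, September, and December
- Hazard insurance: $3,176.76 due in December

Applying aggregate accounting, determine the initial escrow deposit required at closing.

$4,990.83

Cushion = 1 × $1,569.71 = $1,569.71
Trial balance (start $0, +$1,569.71 each month, − disbursements):
  Sep: +$1,569.71 − $3,261.60 → -$1,691.89
  Oct: +$1,569.71 → -$122.18
  Nov: +$1,569.71 → $1,447.53
  Dec: +$1,569.71 − $6,438.36 → -$3,421.12
  Jan: +$1,569.71 → -$1,851.41
  Feb: +$1,569.71 − $551.88 → -$833.58
  Mar: +$1,569.71 − $3,261.60 → -$2,525.47
  Apr: +$1,569.71 → -$955.76
  May: +$1,569.71 → $613.95
  Jun: +$1,569.71 − $3,261.60 → -$1,077.94
  Jul: +$1,569.71 → $491.77
  Aug: +$1,569.71 − $2,061.48 → $0.00
Lowest trial balance = -$3,421.12 (Dec)
Initial deposit = cushion − low point = $1,569.71 − (-$3,421.12) = $4,990.83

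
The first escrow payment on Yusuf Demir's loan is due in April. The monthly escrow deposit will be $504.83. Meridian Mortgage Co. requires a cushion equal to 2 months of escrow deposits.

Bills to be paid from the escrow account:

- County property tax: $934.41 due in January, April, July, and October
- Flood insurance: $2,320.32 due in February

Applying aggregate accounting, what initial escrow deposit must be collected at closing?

$1,514.49

Cushion = 2 × $504.83 = $1,009.66
Trial balance (start $0, +$504.83 each month, − disbursements):
  Apr: +$504.83 − $934.41 → -$429.58
  May: +$504.83 → $75.25
  Jun: +$504.83 → $580.08
  Jul: +$504.83 − $934.41 → $150.50
  Aug: +$504.83 → $655.33
  Sep: +$504.83 → $1,160.16
  Oct: +$504.83 − $934.41 → $730.58
  Nov: +$504.83 → $1,235.41
  Dec: +$504.83 → $1,740.24
  Jan: +$504.83 − $934.41 → $1,310.66
  Feb: +$504.83 − $2,320.32 → -$504.83
  Mar: +$504.83 → $0.00
Lowest trial balance = -$504.83 (Feb)
Initial deposit = cushion − low point = $1,009.66 − (-$504.83) = $1,514.49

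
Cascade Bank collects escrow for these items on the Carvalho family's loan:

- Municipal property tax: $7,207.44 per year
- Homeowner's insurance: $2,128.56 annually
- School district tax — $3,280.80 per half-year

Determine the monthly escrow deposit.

$1,324.80

Municipal property tax — $7,207.44 annually
Homeowner's insurance — $2,128.56 annually
School district tax — $3,280.80 × 2 = $6,561.60 annually
Total annual escrow = $7,207.44 + $2,128.56 + $6,561.60 = $15,897.60
Monthly escrow = $15,897.60 ÷ 12 = $1,324.80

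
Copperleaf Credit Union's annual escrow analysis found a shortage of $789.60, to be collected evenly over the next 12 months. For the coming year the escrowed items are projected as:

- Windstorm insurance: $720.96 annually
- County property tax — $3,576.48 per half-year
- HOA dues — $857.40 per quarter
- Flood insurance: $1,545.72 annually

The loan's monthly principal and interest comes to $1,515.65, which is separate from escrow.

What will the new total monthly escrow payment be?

$1,136.57

Windstorm insurance: $720.96
County property tax: $3,576.48 × 2 = $7,152.96
HOA dues: $857.40 × 4 = $3,429.60
Flood insurance: $1,545.72
Yearly total = $12,849.24
Monthly escrow = $12,849.24 / 12 = $1,070.77
Shortage per month = $789.60 ÷ 12 = $65.80
Adjusted monthly = $1,070.77 + $65.80 = $1,136.57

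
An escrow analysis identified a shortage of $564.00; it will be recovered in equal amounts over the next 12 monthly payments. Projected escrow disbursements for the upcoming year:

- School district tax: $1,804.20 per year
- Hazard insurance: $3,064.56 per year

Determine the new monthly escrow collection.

School district tax — $1,804.20 per year
Hazard insurance — $3,064.56 per year
Total per year = $1,804.20 + $3,064.56 = $4,868.76
Per month = $4,868.76 ÷ 12 = $405.73
Shortage spread = $564.00 / 12 = $47.00/mo
New monthly escrow = $405.73 + $47.00 = $452.73

$452.73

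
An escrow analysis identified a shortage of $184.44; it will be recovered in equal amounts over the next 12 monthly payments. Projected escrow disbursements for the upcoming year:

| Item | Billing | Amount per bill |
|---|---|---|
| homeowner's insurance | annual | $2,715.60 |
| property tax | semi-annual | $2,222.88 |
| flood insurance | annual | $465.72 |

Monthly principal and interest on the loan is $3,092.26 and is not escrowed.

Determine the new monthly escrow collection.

$650.96

Homeowner's insurance: $2,715.60 per year
Property tax: $2,222.88 × 2 = $4,445.76 per year
Flood insurance: $465.72 per year
Combined annual = $2,715.60 + $4,445.76 + $465.72 = $7,627.08
Monthly = $7,627.08 / 12 = $635.59
Shortage per month = $184.44 ÷ 12 = $15.37
Adjusted monthly = $635.59 + $15.37 = $650.96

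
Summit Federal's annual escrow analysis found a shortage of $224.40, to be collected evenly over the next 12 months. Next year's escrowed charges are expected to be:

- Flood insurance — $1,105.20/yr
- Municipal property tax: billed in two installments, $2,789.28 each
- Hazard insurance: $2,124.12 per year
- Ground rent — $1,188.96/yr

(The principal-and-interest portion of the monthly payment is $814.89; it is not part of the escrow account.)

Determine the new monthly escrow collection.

$851.77

Flood insurance = $1,105.20 per year
Municipal property tax = $2,789.28 × 2 = $5,578.56 per year
Hazard insurance = $2,124.12 per year
Ground rent = $1,188.96 per year
Annual escrow total = $9,996.84
Base monthly escrow = $9,996.84 / 12 = $833.07
Monthly shortage recovery: $224.40 ÷ 12 = $18.70
New monthly escrow = $833.07 + $18.70 = $851.77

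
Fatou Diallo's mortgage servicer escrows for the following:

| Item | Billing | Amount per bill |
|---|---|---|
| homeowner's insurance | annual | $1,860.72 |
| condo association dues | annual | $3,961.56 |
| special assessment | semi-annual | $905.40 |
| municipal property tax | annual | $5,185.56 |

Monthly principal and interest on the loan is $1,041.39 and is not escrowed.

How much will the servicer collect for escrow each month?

$1,068.22

Homeowner's insurance — $1,860.72 per year
Condo association dues — $3,961.56 per year
Special assessment — $905.40 × 2 = $1,810.80 per year
Municipal property tax — $5,185.56 per year
Yearly total = $12,818.64
Monthly = $12,818.64 ÷ 12 = $1,068.22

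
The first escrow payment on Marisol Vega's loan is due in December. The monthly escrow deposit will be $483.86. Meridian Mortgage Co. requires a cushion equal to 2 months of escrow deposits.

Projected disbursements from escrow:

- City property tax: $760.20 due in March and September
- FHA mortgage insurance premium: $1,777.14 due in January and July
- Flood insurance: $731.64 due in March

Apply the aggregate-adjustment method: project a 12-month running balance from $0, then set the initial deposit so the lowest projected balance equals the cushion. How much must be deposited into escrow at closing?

$2,301.26

Cushion = 2 × $483.86 = $967.72
Trial balance (start $0, +$483.86 each month, − disbursements):
  Dec: +$483.86 → $483.86
  Jan: +$483.86 − $1,777.14 → -$809.42
  Feb: +$483.86 → -$325.56
  Mar: +$483.86 − $1,491.84 → -$1,333.54
  Apr: +$483.86 → -$849.68
  May: +$483.86 → -$365.82
  Jun: +$483.86 → $118.04
  Jul: +$483.86 − $1,777.14 → -$1,175.24
  Aug: +$483.86 → -$691.38
  Sep: +$483.86 − $760.20 → -$967.72
  Oct: +$483.86 → -$483.86
  Nov: +$483.86 → $0.00
Lowest trial balance = -$1,333.54 (Mar)
Initial deposit = cushion − low point = $967.72 − (-$1,333.54) = $2,301.26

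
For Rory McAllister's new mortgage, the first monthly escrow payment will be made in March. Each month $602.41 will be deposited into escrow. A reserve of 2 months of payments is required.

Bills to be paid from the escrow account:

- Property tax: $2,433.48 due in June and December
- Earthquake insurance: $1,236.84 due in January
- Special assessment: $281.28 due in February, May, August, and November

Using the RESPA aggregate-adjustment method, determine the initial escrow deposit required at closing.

$1,525.95

Cushion = 2 × $602.41 = $1,204.82
Trial balance (start $0, +$602.41 each month, − disbursements):
  Mar: +$602.41 → $602.41
  Apr: +$602.41 → $1,204.82
  May: +$602.41 − $281.28 → $1,525.95
  Jun: +$602.41 − $2,433.48 → -$305.12
  Jul: +$602.41 → $297.29
  Aug: +$602.41 − $281.28 → $618.42
  Sep: +$602.41 → $1,220.83
  Oct: +$602.41 → $1,823.24
  Nov: +$602.41 − $281.28 → $2,144.37
  Dec: +$602.41 − $2,433.48 → $313.30
  Jan: +$602.41 − $1,236.84 → -$321.13
  Feb: +$602.41 − $281.28 → $0.00
Lowest trial balance = -$321.13 (Jan)
Initial deposit = cushion − low point = $1,204.82 − (-$321.13) = $1,525.95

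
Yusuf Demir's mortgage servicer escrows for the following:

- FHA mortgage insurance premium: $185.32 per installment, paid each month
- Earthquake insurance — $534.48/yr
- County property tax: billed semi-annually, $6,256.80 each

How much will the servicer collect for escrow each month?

$1,272.66

FHA mortgage insurance premium: $185.32 × 12 = $2,223.84 annually
Earthquake insurance: $534.48 annually
County property tax: $6,256.80 × 2 = $12,513.60 annually
Yearly total = $15,271.92
Monthly = $15,271.92 / 12 = $1,272.66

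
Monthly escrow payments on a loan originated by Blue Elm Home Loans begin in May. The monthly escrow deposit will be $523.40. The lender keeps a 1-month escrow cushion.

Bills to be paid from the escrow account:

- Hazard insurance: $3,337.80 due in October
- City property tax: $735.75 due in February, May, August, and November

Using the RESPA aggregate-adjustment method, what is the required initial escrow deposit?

$2,404.65

Cushion = 1 × $523.40 = $523.40
Trial balance (start $0, +$523.40 each month, − disbursements):
  May: +$523.40 − $735.75 → -$212.35
  Jun: +$523.40 → $311.05
  Jul: +$523.40 → $834.45
  Aug: +$523.40 − $735.75 → $622.10
  Sep: +$523.40 → $1,145.50
  Oct: +$523.40 − $3,337.80 → -$1,668.90
  Nov: +$523.40 − $735.75 → -$1,881.25
  Dec: +$523.40 → -$1,357.85
  Jan: +$523.40 → -$834.45
  Feb: +$523.40 − $735.75 → -$1,046.80
  Mar: +$523.40 → -$523.40
  Apr: +$523.40 → $0.00
Lowest trial balance = -$1,881.25 (Nov)
Initial deposit = cushion − low point = $523.40 − (-$1,881.25) = $2,404.65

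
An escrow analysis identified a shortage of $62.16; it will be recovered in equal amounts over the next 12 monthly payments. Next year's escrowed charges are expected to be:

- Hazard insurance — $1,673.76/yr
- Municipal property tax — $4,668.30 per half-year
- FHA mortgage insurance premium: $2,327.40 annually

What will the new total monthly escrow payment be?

Hazard insurance — $1,673.76 per year
Municipal property tax — $4,668.30 × 2 = $9,336.60 per year
FHA mortgage insurance premium — $2,327.40 per year
Yearly total = $1,673.76 + $9,336.60 + $2,327.40 = $13,337.76
Monthly = $13,337.76 ÷ 12 = $1,111.48
Shortage spread = $62.16 / 12 = $5.18/mo
New monthly escrow = $1,111.48 + $5.18 = $1,116.66

$1,116.66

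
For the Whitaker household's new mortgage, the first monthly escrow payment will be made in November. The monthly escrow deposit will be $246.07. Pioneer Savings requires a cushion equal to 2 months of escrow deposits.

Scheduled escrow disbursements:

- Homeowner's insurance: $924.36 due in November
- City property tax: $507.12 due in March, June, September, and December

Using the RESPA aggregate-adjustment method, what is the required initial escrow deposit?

Cushion = 2 × $246.07 = $492.14
Trial balance (start $0, +$246.07 each month, − disbursements):
  Nov: +$246.07 − $924.36 → -$678.29
  Dec: +$246.07 − $507.12 → -$939.34
  Jan: +$246.07 → -$693.27
  Feb: +$246.07 → -$447.20
  Mar: +$246.07 − $507.12 → -$708.25
  Apr: +$246.07 → -$462.18
  May: +$246.07 → -$216.11
  Jun: +$246.07 − $507.12 → -$477.16
  Jul: +$246.07 → -$231.09
  Aug: +$246.07 → $14.98
  Sep: +$246.07 − $507.12 → -$246.07
  Oct: +$246.07 → $0.00
Lowest trial balance = -$939.34 (Dec)
Initial deposit = cushion − low point = $492.14 − (-$939.34) = $1,431.48

$1,431.48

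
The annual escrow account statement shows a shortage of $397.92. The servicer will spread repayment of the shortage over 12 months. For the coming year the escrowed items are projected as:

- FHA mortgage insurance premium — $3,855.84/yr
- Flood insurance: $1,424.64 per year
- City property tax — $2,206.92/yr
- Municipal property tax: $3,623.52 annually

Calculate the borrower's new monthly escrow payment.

$959.07

FHA mortgage insurance premium: $3,855.84 annually
Flood insurance: $1,424.64 annually
City property tax: $2,206.92 annually
Municipal property tax: $3,623.52 annually
Total per year = $3,855.84 + $1,424.64 + $2,206.92 + $3,623.52 = $11,110.92
Monthly = $11,110.92 ÷ 12 = $925.91
Shortage per month = $397.92 / 12 = $33.16
New monthly escrow = $925.91 + $33.16 = $959.07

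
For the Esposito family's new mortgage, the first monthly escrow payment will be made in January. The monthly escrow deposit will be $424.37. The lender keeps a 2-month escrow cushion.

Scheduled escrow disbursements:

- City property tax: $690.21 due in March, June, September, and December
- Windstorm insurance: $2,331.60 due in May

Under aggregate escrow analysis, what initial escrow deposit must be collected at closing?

$2,014.54

Cushion = 2 × $424.37 = $848.74
Trial balance (start $0, +$424.37 each month, − disbursements):
  Jan: +$424.37 → $424.37
  Feb: +$424.37 → $848.74
  Mar: +$424.37 − $690.21 → $582.90
  Apr: +$424.37 → $1,007.27
  May: +$424.37 − $2,331.60 → -$899.96
  Jun: +$424.37 − $690.21 → -$1,165.80
  Jul: +$424.37 → -$741.43
  Aug: +$424.37 → -$317.06
  Sep: +$424.37 − $690.21 → -$582.90
  Oct: +$424.37 → -$158.53
  Nov: +$424.37 → $265.84
  Dec: +$424.37 − $690.21 → $0.00
Lowest trial balance = -$1,165.80 (Jun)
Initial deposit = cushion − low point = $848.74 − (-$1,165.80) = $2,014.54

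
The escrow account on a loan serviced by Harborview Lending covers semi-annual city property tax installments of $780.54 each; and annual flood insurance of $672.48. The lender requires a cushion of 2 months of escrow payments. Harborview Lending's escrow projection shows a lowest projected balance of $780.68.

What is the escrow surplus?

City property tax = $780.54 × 2 = $1,561.08/yr
Flood insurance = $672.48/yr
Yearly total = $2,233.56
Monthly escrow = $2,233.56 ÷ 12 = $186.13
Required reserve = 2 × $186.13 = $372.26
Surplus = $780.68 − $372.26 = $408.42

$408.42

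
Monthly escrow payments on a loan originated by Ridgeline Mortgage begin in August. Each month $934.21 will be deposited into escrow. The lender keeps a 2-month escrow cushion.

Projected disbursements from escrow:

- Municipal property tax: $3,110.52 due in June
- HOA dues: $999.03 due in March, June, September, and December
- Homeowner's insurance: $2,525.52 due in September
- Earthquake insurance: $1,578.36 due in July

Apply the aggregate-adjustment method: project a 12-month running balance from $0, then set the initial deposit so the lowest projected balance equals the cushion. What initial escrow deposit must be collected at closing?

$3,524.55

Cushion = 2 × $934.21 = $1,868.42
Trial balance (start $0, +$934.21 each month, − disbursements):
  Aug: +$934.21 → $934.21
  Sep: +$934.21 − $3,524.55 → -$1,656.13
  Oct: +$934.21 → -$721.92
  Nov: +$934.21 → $212.29
  Dec: +$934.21 − $999.03 → $147.47
  Jan: +$934.21 → $1,081.68
  Feb: +$934.21 → $2,015.89
  Mar: +$934.21 − $999.03 → $1,951.07
  Apr: +$934.21 → $2,885.28
  May: +$934.21 → $3,819.49
  Jun: +$934.21 − $4,109.55 → $644.15
  Jul: +$934.21 − $1,578.36 → $0.00
Lowest trial balance = -$1,656.13 (Sep)
Initial deposit = cushion − low point = $1,868.42 − (-$1,656.13) = $3,524.55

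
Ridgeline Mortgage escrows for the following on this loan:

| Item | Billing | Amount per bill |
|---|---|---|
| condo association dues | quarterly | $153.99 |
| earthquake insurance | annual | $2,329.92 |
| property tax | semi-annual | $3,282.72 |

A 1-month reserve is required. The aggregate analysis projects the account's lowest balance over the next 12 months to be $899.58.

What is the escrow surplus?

Condo association dues = $153.99 × 4 = $615.96
Earthquake insurance = $2,329.92
Property tax = $3,282.72 × 2 = $6,565.44
Combined annual = $615.96 + $2,329.92 + $6,565.44 = $9,511.32
Monthly = $9,511.32 / 12 = $792.61
Required cushion = 1 × $792.61 = $792.61
Excess over cushion: $899.58 − $792.61 = $106.97

$106.97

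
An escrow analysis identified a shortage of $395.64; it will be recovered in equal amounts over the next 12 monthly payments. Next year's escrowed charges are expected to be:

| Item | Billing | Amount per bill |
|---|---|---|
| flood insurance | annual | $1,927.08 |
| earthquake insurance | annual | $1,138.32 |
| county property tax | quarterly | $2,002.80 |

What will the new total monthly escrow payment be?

Flood insurance: $1,927.08 annually
Earthquake insurance: $1,138.32 annually
County property tax: $2,002.80 × 4 = $8,011.20 annually
Annual escrow total = $1,927.08 + $1,138.32 + $8,011.20 = $11,076.60
Per month = $11,076.60 / 12 = $923.05
Shortage spread = $395.64 / 12 = $32.97/mo
Adjusted monthly = $923.05 + $32.97 = $956.02

$956.02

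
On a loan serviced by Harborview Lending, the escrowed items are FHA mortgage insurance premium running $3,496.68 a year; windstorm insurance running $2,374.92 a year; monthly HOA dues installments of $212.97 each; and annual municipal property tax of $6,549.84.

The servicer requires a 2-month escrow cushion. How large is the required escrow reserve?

FHA mortgage insurance premium: $3,496.68 annually
Windstorm insurance: $2,374.92 annually
HOA dues: $212.97 × 12 = $2,555.64 annually
Municipal property tax: $6,549.84 annually
Annual escrow total = $14,977.08
Monthly = $14,977.08 / 12 = $1,248.09
Reserve = 2 × $1,248.09 = $2,496.18

$2,496.18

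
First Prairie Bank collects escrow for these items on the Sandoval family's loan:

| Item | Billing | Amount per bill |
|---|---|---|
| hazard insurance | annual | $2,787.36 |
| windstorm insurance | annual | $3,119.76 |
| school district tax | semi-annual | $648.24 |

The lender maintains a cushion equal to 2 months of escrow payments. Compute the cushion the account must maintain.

$1,200.60

Hazard insurance: $2,787.36
Windstorm insurance: $3,119.76
School district tax: $648.24 × 2 = $1,296.48
Yearly total = $2,787.36 + $3,119.76 + $1,296.48 = $7,203.60
Monthly escrow = $7,203.60 ÷ 12 = $600.30
Required cushion = 2 × $600.30 = $1,200.60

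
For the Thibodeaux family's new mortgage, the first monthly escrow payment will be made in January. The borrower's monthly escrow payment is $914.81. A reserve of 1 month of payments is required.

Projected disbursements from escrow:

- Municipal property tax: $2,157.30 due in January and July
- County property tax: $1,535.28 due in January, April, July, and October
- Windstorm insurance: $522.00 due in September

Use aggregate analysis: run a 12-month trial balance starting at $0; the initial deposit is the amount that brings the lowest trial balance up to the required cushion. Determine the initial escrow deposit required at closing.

Cushion = 1 × $914.81 = $914.81
Trial balance (start $0, +$914.81 each month, − disbursements):
  Jan: +$914.81 − $3,692.58 → -$2,777.77
  Feb: +$914.81 → -$1,862.96
  Mar: +$914.81 → -$948.15
  Apr: +$914.81 − $1,535.28 → -$1,568.62
  May: +$914.81 → -$653.81
  Jun: +$914.81 → $261.00
  Jul: +$914.81 − $3,692.58 → -$2,516.77
  Aug: +$914.81 → -$1,601.96
  Sep: +$914.81 − $522.00 → -$1,209.15
  Oct: +$914.81 − $1,535.28 → -$1,829.62
  Nov: +$914.81 → -$914.81
  Dec: +$914.81 → $0.00
Lowest trial balance = -$2,777.77 (Jan)
Initial deposit = cushion − low point = $914.81 − (-$2,777.77) = $3,692.58

$3,692.58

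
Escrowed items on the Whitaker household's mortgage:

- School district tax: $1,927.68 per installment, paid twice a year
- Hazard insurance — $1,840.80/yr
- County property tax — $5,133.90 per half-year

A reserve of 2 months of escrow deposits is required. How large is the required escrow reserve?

School district tax: $1,927.68 × 2 = $3,855.36
Hazard insurance: $1,840.80
County property tax: $5,133.90 × 2 = $10,267.80
Total per year = $15,963.96
Base monthly escrow = $15,963.96 ÷ 12 = $1,330.33
Reserve = 2 × $1,330.33 = $2,660.66

$2,660.66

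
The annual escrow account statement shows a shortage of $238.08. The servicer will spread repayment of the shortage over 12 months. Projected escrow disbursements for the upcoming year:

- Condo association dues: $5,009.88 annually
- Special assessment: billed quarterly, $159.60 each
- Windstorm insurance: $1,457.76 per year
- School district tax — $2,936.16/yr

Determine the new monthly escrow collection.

$856.69

Condo association dues — $5,009.88 annually
Special assessment — $159.60 × 4 = $638.40 annually
Windstorm insurance — $1,457.76 annually
School district tax — $2,936.16 annually
Combined annual = $10,042.20
Monthly escrow = $10,042.20 / 12 = $836.85
Monthly shortage recovery: $238.08 ÷ 12 = $19.84
New monthly escrow = $836.85 + $19.84 = $856.69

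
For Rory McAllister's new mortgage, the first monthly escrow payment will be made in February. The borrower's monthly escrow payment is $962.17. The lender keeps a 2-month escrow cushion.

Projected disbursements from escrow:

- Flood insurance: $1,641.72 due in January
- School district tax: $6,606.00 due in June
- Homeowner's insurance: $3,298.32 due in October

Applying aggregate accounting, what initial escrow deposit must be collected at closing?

Cushion = 2 × $962.17 = $1,924.34
Trial balance (start $0, +$962.17 each month, − disbursements):
  Feb: +$962.17 → $962.17
  Mar: +$962.17 → $1,924.34
  Apr: +$962.17 → $2,886.51
  May: +$962.17 → $3,848.68
  Jun: +$962.17 − $6,606.00 → -$1,795.15
  Jul: +$962.17 → -$832.98
  Aug: +$962.17 → $129.19
  Sep: +$962.17 → $1,091.36
  Oct: +$962.17 − $3,298.32 → -$1,244.79
  Nov: +$962.17 → -$282.62
  Dec: +$962.17 → $679.55
  Jan: +$962.17 − $1,641.72 → $0.00
Lowest trial balance = -$1,795.15 (Jun)
Initial deposit = cushion − low point = $1,924.34 − (-$1,795.15) = $3,719.49

$3,719.49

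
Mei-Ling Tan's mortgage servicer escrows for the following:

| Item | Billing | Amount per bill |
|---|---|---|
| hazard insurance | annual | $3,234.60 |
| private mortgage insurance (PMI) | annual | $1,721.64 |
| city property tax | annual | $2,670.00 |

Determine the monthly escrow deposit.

Hazard insurance: $3,234.60/yr
Private mortgage insurance (PMI): $1,721.64/yr
City property tax: $2,670.00/yr
Total annual escrow = $3,234.60 + $1,721.64 + $2,670.00 = $7,626.24
Monthly escrow = $7,626.24 / 12 = $635.52

$635.52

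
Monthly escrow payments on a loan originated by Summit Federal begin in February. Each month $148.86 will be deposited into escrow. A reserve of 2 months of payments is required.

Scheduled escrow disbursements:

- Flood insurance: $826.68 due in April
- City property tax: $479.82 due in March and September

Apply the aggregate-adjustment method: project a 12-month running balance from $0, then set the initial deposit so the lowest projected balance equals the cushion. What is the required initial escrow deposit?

Cushion = 2 × $148.86 = $297.72
Trial balance (start $0, +$148.86 each month, − disbursements):
  Feb: +$148.86 → $148.86
  Mar: +$148.86 − $479.82 → -$182.10
  Apr: +$148.86 − $826.68 → -$859.92
  May: +$148.86 → -$711.06
  Jun: +$148.86 → -$562.20
  Jul: +$148.86 → -$413.34
  Aug: +$148.86 → -$264.48
  Sep: +$148.86 − $479.82 → -$595.44
  Oct: +$148.86 → -$446.58
  Nov: +$148.86 → -$297.72
  Dec: +$148.86 → -$148.86
  Jan: +$148.86 → $0.00
Lowest trial balance = -$859.92 (Apr)
Initial deposit = cushion − low point = $297.72 − (-$859.92) = $1,157.64

$1,157.64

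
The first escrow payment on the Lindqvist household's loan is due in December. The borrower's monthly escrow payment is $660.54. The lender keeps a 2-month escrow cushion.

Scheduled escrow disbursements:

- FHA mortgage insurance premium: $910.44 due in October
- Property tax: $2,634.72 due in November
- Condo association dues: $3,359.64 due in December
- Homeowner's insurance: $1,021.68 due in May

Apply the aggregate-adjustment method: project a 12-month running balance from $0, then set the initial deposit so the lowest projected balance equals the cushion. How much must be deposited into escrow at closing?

Cushion = 2 × $660.54 = $1,321.08
Trial balance (start $0, +$660.54 each month, − disbursements):
  Dec: +$660.54 − $3,359.64 → -$2,699.10
  Jan: +$660.54 → -$2,038.56
  Feb: +$660.54 → -$1,378.02
  Mar: +$660.54 → -$717.48
  Apr: +$660.54 → -$56.94
  May: +$660.54 − $1,021.68 → -$418.08
  Jun: +$660.54 → $242.46
  Jul: +$660.54 → $903.00
  Aug: +$660.54 → $1,563.54
  Sep: +$660.54 → $2,224.08
  Oct: +$660.54 − $910.44 → $1,974.18
  Nov: +$660.54 − $2,634.72 → $0.00
Lowest trial balance = -$2,699.10 (Dec)
Initial deposit = cushion − low point = $1,321.08 − (-$2,699.10) = $4,020.18

$4,020.18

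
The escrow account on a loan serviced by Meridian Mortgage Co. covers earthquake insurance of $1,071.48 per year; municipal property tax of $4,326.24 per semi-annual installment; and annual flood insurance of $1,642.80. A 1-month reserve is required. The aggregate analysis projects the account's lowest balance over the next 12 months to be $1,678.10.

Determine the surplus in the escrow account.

$730.87

Earthquake insurance: $1,071.48
Municipal property tax: $4,326.24 × 2 = $8,652.48
Flood insurance: $1,642.80
Annual escrow total = $1,071.48 + $8,652.48 + $1,642.80 = $11,366.76
Monthly = $11,366.76 ÷ 12 = $947.23
Required cushion = 1 × $947.23 = $947.23
Excess over cushion: $1,678.10 − $947.23 = $730.87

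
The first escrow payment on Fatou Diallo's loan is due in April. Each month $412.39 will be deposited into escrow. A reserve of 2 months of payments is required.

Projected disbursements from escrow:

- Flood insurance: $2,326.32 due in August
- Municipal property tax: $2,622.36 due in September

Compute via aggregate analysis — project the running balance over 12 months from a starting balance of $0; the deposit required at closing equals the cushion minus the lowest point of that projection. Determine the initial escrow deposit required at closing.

Cushion = 2 × $412.39 = $824.78
Trial balance (start $0, +$412.39 each month, − disbursements):
  Apr: +$412.39 → $412.39
  May: +$412.39 → $824.78
  Jun: +$412.39 → $1,237.17
  Jul: +$412.39 → $1,649.56
  Aug: +$412.39 − $2,326.32 → -$264.37
  Sep: +$412.39 − $2,622.36 → -$2,474.34
  Oct: +$412.39 → -$2,061.95
  Nov: +$412.39 → -$1,649.56
  Dec: +$412.39 → -$1,237.17
  Jan: +$412.39 → -$824.78
  Feb: +$412.39 → -$412.39
  Mar: +$412.39 → $0.00
Lowest trial balance = -$2,474.34 (Sep)
Initial deposit = cushion − low point = $824.78 − (-$2,474.34) = $3,299.12

$3,299.12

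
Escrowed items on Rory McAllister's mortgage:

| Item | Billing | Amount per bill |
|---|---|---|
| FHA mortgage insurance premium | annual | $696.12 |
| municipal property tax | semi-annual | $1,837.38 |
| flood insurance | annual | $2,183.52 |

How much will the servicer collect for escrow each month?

$546.20

FHA mortgage insurance premium: $696.12
Municipal property tax: $1,837.38 × 2 = $3,674.76
Flood insurance: $2,183.52
Annual escrow total = $6,554.40
Per month = $6,554.40 / 12 = $546.20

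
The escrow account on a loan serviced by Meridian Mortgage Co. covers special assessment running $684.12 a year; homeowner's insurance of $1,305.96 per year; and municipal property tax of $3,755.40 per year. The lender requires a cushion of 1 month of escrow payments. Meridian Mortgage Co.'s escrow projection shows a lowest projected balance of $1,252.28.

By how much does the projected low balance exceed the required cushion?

Special assessment = $684.12
Homeowner's insurance = $1,305.96
Municipal property tax = $3,755.40
Annual escrow total = $5,745.48
Base monthly escrow = $5,745.48 ÷ 12 = $478.79
Cushion = 1 × $478.79 = $478.79
Surplus = $1,252.28 − $478.79 = $773.49

$773.49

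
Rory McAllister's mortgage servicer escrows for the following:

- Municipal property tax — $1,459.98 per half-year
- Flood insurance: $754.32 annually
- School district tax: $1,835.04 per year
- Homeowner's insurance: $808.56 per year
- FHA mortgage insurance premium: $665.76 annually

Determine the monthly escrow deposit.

$581.97

Municipal property tax: $1,459.98 × 2 = $2,919.96/yr
Flood insurance: $754.32/yr
School district tax: $1,835.04/yr
Homeowner's insurance: $808.56/yr
FHA mortgage insurance premium: $665.76/yr
Combined annual = $6,983.64
Monthly escrow = $6,983.64 / 12 = $581.97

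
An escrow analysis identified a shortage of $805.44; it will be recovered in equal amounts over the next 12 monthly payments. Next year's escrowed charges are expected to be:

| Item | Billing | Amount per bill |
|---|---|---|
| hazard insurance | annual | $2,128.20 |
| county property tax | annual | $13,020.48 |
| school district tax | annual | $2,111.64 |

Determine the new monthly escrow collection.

$1,505.48

Hazard insurance: $2,128.20
County property tax: $13,020.48
School district tax: $2,111.64
Yearly total = $2,128.20 + $13,020.48 + $2,111.64 = $17,260.32
Base monthly escrow = $17,260.32 / 12 = $1,438.36
Shortage spread = $805.44 ÷ 12 = $67.12/mo
Adjusted monthly = $1,438.36 + $67.12 = $1,505.48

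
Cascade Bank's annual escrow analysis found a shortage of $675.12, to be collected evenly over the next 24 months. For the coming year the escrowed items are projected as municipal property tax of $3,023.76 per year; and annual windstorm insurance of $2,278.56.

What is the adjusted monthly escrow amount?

$469.99

Municipal property tax — $3,023.76/yr
Windstorm insurance — $2,278.56/yr
Total annual escrow = $3,023.76 + $2,278.56 = $5,302.32
Monthly escrow = $5,302.32 / 12 = $441.86
Shortage spread = $675.12 ÷ 24 = $28.13/mo
New monthly escrow = $441.86 + $28.13 = $469.99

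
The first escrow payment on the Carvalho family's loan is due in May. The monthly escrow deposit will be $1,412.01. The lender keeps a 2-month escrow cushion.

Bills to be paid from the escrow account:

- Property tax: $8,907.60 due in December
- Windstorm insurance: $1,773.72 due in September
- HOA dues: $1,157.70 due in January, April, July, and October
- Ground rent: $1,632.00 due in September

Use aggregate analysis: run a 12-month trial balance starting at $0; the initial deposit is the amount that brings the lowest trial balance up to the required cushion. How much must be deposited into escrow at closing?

Cushion = 2 × $1,412.01 = $2,824.02
Trial balance (start $0, +$1,412.01 each month, − disbursements):
  May: +$1,412.01 → $1,412.01
  Jun: +$1,412.01 → $2,824.02
  Jul: +$1,412.01 − $1,157.70 → $3,078.33
  Aug: +$1,412.01 → $4,490.34
  Sep: +$1,412.01 − $3,405.72 → $2,496.63
  Oct: +$1,412.01 − $1,157.70 → $2,750.94
  Nov: +$1,412.01 → $4,162.95
  Dec: +$1,412.01 − $8,907.60 → -$3,332.64
  Jan: +$1,412.01 − $1,157.70 → -$3,078.33
  Feb: +$1,412.01 → -$1,666.32
  Mar: +$1,412.01 → -$254.31
  Apr: +$1,412.01 − $1,157.70 → $0.00
Lowest trial balance = -$3,332.64 (Dec)
Initial deposit = cushion − low point = $2,824.02 − (-$3,332.64) = $6,156.66

$6,156.66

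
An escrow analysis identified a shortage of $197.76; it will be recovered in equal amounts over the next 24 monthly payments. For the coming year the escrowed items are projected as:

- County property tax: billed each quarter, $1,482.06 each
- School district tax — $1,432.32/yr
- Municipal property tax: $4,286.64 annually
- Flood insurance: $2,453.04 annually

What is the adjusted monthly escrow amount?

$1,183.26

County property tax = $1,482.06 × 4 = $5,928.24/yr
School district tax = $1,432.32/yr
Municipal property tax = $4,286.64/yr
Flood insurance = $2,453.04/yr
Yearly total = $5,928.24 + $1,432.32 + $4,286.64 + $2,453.04 = $14,100.24
Monthly = $14,100.24 / 12 = $1,175.02
Shortage per month = $197.76 / 24 = $8.24
Adjusted monthly = $1,175.02 + $8.24 = $1,183.26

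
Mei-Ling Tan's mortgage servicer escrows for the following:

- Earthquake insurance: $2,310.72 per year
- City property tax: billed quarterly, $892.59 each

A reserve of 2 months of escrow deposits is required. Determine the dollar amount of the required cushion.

$980.18

Earthquake insurance: $2,310.72 per year
City property tax: $892.59 × 4 = $3,570.36 per year
Total per year = $5,881.08
Per month = $5,881.08 / 12 = $490.09
Reserve = 2 × $490.09 = $980.18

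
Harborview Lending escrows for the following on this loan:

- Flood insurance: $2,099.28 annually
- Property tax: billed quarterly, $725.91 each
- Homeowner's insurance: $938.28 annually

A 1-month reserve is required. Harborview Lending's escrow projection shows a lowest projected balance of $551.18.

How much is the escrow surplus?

Flood insurance: $2,099.28 annually
Property tax: $725.91 × 4 = $2,903.64 annually
Homeowner's insurance: $938.28 annually
Total annual escrow = $2,099.28 + $2,903.64 + $938.28 = $5,941.20
Monthly = $5,941.20 ÷ 12 = $495.10
Required cushion = 1 × $495.10 = $495.10
Surplus = $551.18 − $495.10 = $56.08

$56.08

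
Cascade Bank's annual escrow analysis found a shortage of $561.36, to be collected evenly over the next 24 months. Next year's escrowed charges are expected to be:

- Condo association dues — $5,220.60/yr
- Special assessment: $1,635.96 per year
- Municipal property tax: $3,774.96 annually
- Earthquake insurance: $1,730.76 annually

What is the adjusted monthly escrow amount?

$1,053.58

Condo association dues = $5,220.60/yr
Special assessment = $1,635.96/yr
Municipal property tax = $3,774.96/yr
Earthquake insurance = $1,730.76/yr
Total annual escrow = $5,220.60 + $1,635.96 + $3,774.96 + $1,730.76 = $12,362.28
Per month = $12,362.28 ÷ 12 = $1,030.19
Monthly shortage recovery: $561.36 ÷ 24 = $23.39
New monthly escrow = $1,030.19 + $23.39 = $1,053.58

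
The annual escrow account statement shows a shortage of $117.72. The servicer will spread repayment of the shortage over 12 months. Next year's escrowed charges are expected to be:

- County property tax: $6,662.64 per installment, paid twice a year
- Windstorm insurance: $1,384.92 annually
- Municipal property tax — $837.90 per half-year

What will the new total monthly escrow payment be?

$1,375.31

County property tax = $6,662.64 × 2 = $13,325.28 annually
Windstorm insurance = $1,384.92 annually
Municipal property tax = $837.90 × 2 = $1,675.80 annually
Combined annual = $13,325.28 + $1,384.92 + $1,675.80 = $16,386.00
Base monthly escrow = $16,386.00 / 12 = $1,365.50
Monthly shortage recovery: $117.72 ÷ 12 = $9.81
New monthly escrow = $1,365.50 + $9.81 = $1,375.31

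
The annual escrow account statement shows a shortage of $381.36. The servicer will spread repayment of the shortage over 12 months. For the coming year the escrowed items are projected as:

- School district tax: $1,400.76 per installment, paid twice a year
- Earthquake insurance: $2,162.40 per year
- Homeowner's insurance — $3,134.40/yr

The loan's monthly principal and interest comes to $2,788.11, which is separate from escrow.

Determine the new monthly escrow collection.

School district tax: $1,400.76 × 2 = $2,801.52 annually
Earthquake insurance: $2,162.40 annually
Homeowner's insurance: $3,134.40 annually
Total per year = $8,098.32
Monthly escrow = $8,098.32 / 12 = $674.86
Shortage spread = $381.36 ÷ 12 = $31.78/mo
New monthly escrow = $674.86 + $31.78 = $706.64

$706.64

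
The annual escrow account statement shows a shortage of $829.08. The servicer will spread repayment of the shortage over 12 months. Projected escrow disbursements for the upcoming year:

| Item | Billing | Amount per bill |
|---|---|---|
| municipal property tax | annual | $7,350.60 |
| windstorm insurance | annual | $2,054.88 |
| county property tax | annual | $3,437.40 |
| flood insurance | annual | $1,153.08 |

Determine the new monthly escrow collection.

Municipal property tax = $7,350.60/yr
Windstorm insurance = $2,054.88/yr
County property tax = $3,437.40/yr
Flood insurance = $1,153.08/yr
Annual escrow total = $7,350.60 + $2,054.88 + $3,437.40 + $1,153.08 = $13,995.96
Monthly escrow = $13,995.96 / 12 = $1,166.33
Shortage spread = $829.08 / 12 = $69.09/mo
Adjusted monthly = $1,166.33 + $69.09 = $1,235.42

$1,235.42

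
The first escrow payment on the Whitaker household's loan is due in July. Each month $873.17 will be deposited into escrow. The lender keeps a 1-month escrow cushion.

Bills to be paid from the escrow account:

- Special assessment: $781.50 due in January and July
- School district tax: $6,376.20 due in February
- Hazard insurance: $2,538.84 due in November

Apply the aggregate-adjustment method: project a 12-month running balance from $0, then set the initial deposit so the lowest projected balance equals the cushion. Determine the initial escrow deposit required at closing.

Cushion = 1 × $873.17 = $873.17
Trial balance (start $0, +$873.17 each month, − disbursements):
  Jul: +$873.17 − $781.50 → $91.67
  Aug: +$873.17 → $964.84
  Sep: +$873.17 → $1,838.01
  Oct: +$873.17 → $2,711.18
  Nov: +$873.17 − $2,538.84 → $1,045.51
  Dec: +$873.17 → $1,918.68
  Jan: +$873.17 − $781.50 → $2,010.35
  Feb: +$873.17 − $6,376.20 → -$3,492.68
  Mar: +$873.17 → -$2,619.51
  Apr: +$873.17 → -$1,746.34
  May: +$873.17 → -$873.17
  Jun: +$873.17 → $0.00
Lowest trial balance = -$3,492.68 (Feb)
Initial deposit = cushion − low point = $873.17 − (-$3,492.68) = $4,365.85

$4,365.85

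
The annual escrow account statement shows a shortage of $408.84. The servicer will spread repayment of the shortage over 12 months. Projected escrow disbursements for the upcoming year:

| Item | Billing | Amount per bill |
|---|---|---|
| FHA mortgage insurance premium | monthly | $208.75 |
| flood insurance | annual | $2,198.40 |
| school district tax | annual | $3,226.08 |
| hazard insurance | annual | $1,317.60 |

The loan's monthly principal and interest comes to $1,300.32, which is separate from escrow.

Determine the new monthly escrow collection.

$804.66

FHA mortgage insurance premium = $208.75 × 12 = $2,505.00 annually
Flood insurance = $2,198.40 annually
School district tax = $3,226.08 annually
Hazard insurance = $1,317.60 annually
Total annual escrow = $2,505.00 + $2,198.40 + $3,226.08 + $1,317.60 = $9,247.08
Monthly escrow = $9,247.08 ÷ 12 = $770.59
Monthly shortage recovery: $408.84 / 12 = $34.07
Adjusted monthly = $770.59 + $34.07 = $804.66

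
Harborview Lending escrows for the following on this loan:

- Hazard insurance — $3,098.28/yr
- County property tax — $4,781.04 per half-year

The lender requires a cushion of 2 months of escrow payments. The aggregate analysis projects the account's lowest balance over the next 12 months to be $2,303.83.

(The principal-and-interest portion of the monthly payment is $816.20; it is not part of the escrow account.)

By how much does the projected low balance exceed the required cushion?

$193.77

Hazard insurance = $3,098.28
County property tax = $4,781.04 × 2 = $9,562.08
Yearly total = $12,660.36
Monthly escrow = $12,660.36 / 12 = $1,055.03
Required cushion = 2 × $1,055.03 = $2,110.06
Excess over cushion: $2,303.83 − $2,110.06 = $193.77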